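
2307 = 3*769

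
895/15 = 179/3 = 59.67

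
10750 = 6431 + 4319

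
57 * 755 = 43035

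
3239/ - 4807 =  - 1 + 1568/4807 = - 0.67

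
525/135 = 3+8/9=3.89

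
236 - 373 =  -  137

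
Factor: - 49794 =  - 2^1*3^1 * 43^1 * 193^1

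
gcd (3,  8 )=1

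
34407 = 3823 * 9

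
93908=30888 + 63020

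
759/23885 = 759/23885 = 0.03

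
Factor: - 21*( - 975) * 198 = 2^1 * 3^4*5^2 * 7^1 * 11^1*13^1 = 4054050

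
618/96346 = 309/48173 = 0.01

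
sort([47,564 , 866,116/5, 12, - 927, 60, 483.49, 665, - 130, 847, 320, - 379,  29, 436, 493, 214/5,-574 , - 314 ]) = [ - 927, - 574, - 379,  -  314, - 130 , 12, 116/5,29,  214/5,47,  60, 320, 436, 483.49, 493, 564, 665, 847, 866 ] 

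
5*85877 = 429385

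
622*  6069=3774918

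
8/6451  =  8/6451 = 0.00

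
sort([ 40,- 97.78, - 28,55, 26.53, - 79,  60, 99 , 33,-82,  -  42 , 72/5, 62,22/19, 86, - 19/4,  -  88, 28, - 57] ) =[ - 97.78, - 88, - 82  , - 79, - 57,- 42, - 28, - 19/4,22/19,72/5, 26.53 , 28,33,  40 , 55 , 60, 62,86,99 ]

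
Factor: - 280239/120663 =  - 3^( - 2)*41^( - 1 ) *857^1= -857/369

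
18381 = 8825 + 9556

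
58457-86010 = -27553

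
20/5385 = 4/1077 = 0.00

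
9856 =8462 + 1394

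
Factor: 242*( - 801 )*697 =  - 2^1*3^2*11^2*17^1*41^1 * 89^1 = -  135107874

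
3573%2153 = 1420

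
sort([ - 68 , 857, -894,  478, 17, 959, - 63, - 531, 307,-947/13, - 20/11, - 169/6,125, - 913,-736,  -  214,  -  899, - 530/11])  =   [ - 913,-899,-894,-736,  -  531,  -  214, -947/13, -68,-63, - 530/11, - 169/6, - 20/11,17, 125 , 307, 478, 857,  959 ]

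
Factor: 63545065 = 5^1 * 17^1*59^1*12671^1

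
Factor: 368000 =2^7*5^3*23^1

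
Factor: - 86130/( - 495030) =99/569   =  3^2*11^1*569^ ( - 1 )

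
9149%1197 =770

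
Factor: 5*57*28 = 7980= 2^2*3^1* 5^1*7^1*19^1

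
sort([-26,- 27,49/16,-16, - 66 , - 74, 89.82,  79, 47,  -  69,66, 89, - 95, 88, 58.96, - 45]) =[-95,-74, - 69, - 66, - 45, - 27, - 26 ,- 16, 49/16,47,58.96, 66,79 , 88,89,  89.82 ] 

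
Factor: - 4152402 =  - 2^1 * 3^2*349^1*661^1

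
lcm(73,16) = 1168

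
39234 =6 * 6539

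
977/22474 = 977/22474=0.04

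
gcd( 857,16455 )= 1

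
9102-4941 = 4161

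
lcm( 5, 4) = 20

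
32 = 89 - 57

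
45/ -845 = - 1 + 160/169 = - 0.05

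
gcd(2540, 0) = 2540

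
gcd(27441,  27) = 9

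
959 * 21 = 20139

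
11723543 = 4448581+7274962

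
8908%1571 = 1053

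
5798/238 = 2899/119= 24.36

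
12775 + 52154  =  64929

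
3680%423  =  296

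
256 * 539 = 137984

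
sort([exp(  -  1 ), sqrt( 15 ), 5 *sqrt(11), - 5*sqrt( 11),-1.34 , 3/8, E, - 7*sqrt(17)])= [  -  7 * sqrt(17), - 5  *  sqrt( 11 ), - 1.34,exp( -1), 3/8,E,  sqrt( 15 ),5 *sqrt( 11)] 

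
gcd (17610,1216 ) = 2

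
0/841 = 0 = 0.00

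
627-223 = 404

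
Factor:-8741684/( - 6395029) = 2^2*7^1*773^( - 1 )*8273^ ( - 1)*312203^1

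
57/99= 19/33=   0.58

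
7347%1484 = 1411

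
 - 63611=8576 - 72187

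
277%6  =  1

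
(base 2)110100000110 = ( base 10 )3334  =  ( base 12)1b1a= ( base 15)EC4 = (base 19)949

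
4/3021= 4/3021 = 0.00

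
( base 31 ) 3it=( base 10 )3470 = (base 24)60e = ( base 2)110110001110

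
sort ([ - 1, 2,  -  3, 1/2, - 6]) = [ -6, - 3, - 1 , 1/2,2]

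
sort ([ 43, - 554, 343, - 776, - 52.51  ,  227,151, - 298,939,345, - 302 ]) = [ -776,-554, - 302, - 298, - 52.51,43, 151,227,343,345,939] 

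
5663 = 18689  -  13026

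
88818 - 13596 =75222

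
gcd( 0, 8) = 8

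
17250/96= 179  +  11/16 = 179.69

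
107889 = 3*35963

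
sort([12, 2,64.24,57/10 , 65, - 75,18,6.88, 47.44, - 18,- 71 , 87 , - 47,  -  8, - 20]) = [ - 75, -71, - 47, - 20, - 18, - 8,2,57/10,6.88,  12 , 18,47.44,64.24, 65, 87 ]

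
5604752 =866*6472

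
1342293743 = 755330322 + 586963421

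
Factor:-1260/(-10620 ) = 7/59 = 7^1*59^( - 1)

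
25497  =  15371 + 10126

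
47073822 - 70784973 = -23711151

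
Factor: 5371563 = 3^1*1790521^1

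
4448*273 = 1214304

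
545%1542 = 545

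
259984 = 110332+149652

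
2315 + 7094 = 9409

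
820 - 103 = 717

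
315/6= 105/2 = 52.50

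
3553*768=2728704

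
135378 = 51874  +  83504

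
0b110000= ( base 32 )1g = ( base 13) 39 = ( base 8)60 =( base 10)48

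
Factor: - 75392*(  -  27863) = 2^7*11^1*17^1  *  19^1*31^1*149^1 = 2100647296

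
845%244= 113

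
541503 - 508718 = 32785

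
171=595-424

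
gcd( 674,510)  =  2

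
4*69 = 276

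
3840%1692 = 456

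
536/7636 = 134/1909 = 0.07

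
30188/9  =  3354 + 2/9 = 3354.22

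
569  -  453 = 116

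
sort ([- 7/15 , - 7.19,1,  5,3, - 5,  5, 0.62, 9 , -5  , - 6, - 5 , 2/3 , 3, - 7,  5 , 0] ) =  [ -7.19, -7,  -  6,- 5  , - 5, - 5 , - 7/15, 0, 0.62,2/3, 1, 3,  3,  5 , 5,5 , 9] 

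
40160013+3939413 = 44099426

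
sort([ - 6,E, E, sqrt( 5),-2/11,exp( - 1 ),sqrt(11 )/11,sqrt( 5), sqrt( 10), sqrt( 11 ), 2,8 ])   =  [ - 6,-2/11,sqrt(11)/11,exp( - 1),  2,  sqrt( 5),sqrt( 5),E, E,sqrt( 10), sqrt( 11),8]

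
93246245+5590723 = 98836968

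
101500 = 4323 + 97177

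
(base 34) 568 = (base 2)1011101101000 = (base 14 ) 2280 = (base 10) 5992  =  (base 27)85P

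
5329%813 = 451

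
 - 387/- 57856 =387/57856=0.01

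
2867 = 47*61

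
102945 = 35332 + 67613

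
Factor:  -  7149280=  -2^5*5^1*44683^1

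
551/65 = 551/65 = 8.48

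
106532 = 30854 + 75678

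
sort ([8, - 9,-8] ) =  [ - 9 , - 8,8]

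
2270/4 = 1135/2 = 567.50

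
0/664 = 0 = 0.00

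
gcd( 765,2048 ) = 1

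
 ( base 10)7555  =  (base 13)3592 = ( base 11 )5749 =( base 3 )101100211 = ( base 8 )16603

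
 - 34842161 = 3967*(-8783 ) 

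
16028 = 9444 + 6584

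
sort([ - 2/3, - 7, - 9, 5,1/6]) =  [ - 9,-7, - 2/3,1/6,5]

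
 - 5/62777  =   - 1 + 62772/62777 = - 0.00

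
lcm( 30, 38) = 570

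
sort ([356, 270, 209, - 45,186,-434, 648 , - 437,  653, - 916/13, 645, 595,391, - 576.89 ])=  [ - 576.89, - 437, - 434  , - 916/13,  -  45, 186, 209,270, 356, 391 , 595, 645 , 648,653]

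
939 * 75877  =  71248503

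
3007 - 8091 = -5084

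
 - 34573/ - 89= 388 + 41/89= 388.46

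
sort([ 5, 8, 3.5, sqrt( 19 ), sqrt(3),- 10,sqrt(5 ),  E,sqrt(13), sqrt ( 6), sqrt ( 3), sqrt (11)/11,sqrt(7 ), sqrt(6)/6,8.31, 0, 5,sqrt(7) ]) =[ - 10, 0  ,  sqrt(11 )/11,sqrt (6)/6, sqrt(3 ), sqrt(3),sqrt ( 5), sqrt(6 ), sqrt(7 ),sqrt(7), E, 3.5, sqrt(13), sqrt( 19), 5 , 5, 8, 8.31]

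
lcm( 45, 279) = 1395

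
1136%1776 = 1136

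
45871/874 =45871/874 = 52.48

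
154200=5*30840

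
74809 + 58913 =133722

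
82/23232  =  41/11616   =  0.00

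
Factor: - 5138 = -2^1*7^1 * 367^1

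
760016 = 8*95002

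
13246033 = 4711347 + 8534686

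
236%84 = 68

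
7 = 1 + 6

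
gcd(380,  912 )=76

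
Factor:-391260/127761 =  - 130420/42587 = - 2^2*5^1*37^(-1)*1151^( -1)*6521^1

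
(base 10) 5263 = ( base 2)1010010001111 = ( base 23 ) 9LJ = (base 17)113A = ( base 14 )1CBD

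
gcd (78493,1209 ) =1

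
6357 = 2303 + 4054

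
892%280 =52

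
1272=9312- 8040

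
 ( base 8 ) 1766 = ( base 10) 1014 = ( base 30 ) 13o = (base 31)11m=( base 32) VM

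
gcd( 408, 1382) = 2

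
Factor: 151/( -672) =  - 2^( - 5 )*3^( -1)*7^(-1)*151^1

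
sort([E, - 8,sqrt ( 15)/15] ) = [ - 8,sqrt( 15 ) /15,E]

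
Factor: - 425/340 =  - 2^ (-2)*5^1 =- 5/4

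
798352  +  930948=1729300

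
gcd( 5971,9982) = 7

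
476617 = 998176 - 521559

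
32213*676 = 21775988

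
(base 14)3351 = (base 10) 8891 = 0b10001010111011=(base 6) 105055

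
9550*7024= 67079200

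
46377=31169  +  15208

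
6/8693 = 6/8693 = 0.00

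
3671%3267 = 404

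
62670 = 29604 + 33066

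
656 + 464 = 1120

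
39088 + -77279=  - 38191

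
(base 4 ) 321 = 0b111001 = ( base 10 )57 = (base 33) 1O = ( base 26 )25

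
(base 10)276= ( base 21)D3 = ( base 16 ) 114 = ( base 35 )7v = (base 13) 183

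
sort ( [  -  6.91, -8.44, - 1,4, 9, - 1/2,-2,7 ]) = [  -  8.44,-6.91, - 2, - 1, - 1/2, 4, 7,  9] 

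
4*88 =352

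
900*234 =210600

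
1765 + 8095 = 9860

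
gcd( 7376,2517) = 1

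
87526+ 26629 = 114155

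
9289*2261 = 21002429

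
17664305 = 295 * 59879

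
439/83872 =439/83872 = 0.01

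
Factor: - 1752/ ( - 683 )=2^3*3^1* 73^1*683^( - 1) 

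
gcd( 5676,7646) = 2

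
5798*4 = 23192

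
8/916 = 2/229 = 0.01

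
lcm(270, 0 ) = 0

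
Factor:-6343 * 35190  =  - 223210170= - 2^1 * 3^2*5^1 *17^1*23^1*6343^1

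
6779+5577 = 12356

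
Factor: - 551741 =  - 19^1 * 71^1 * 409^1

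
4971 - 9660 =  - 4689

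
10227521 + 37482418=47709939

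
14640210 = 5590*2619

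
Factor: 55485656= 2^3*419^1*16553^1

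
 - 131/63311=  - 131/63311= - 0.00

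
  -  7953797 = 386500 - 8340297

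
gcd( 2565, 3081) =3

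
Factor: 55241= 37^1*1493^1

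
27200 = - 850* (-32 )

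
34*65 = 2210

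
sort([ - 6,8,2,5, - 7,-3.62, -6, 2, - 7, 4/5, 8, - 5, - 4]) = [- 7, -7,-6, - 6,-5, - 4,-3.62, 4/5,2, 2,5 , 8, 8 ] 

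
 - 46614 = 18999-65613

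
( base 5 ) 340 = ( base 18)55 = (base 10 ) 95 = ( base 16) 5F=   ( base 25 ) 3K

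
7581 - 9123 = - 1542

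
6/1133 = 6/1133 =0.01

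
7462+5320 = 12782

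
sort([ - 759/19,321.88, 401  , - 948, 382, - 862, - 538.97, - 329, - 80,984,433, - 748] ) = [ - 948, - 862, - 748,- 538.97,-329, - 80, - 759/19, 321.88,382,401, 433,984]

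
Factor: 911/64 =2^( - 6) * 911^1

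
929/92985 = 929/92985= 0.01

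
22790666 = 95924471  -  73133805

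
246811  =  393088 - 146277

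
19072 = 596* 32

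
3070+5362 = 8432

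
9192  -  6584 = 2608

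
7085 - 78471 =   -  71386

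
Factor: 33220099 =11^1*1171^1*2579^1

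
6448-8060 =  - 1612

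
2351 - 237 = 2114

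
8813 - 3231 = 5582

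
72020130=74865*962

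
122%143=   122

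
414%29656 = 414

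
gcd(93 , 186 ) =93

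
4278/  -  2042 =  - 2139/1021  =  - 2.10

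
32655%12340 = 7975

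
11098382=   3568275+7530107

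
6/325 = 6/325 = 0.02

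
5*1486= 7430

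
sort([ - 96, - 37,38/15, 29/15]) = [ - 96,-37, 29/15, 38/15]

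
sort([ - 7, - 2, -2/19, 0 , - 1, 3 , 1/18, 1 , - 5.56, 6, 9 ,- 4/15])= [ - 7, - 5.56, - 2, - 1, - 4/15, -2/19  ,  0,1/18 , 1, 3, 6, 9 ]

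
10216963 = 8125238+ 2091725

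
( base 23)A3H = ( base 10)5376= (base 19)EGI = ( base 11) 4048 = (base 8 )12400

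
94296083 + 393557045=487853128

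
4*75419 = 301676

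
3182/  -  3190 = - 1591/1595 =-1.00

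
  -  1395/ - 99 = 155/11 = 14.09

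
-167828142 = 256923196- 424751338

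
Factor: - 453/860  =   - 2^(  -  2)*3^1 * 5^(  -  1 )*43^ ( - 1)*151^1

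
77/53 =1 + 24/53 = 1.45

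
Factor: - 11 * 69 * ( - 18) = 2^1*3^3 *11^1*23^1 = 13662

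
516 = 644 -128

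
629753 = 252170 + 377583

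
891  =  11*81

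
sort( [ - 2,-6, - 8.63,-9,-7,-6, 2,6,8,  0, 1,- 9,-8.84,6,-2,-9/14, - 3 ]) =[ - 9,-9,-8.84,-8.63, - 7, - 6,  -  6, - 3, - 2, - 2, - 9/14,0, 1,2,6, 6, 8 ]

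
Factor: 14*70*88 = 2^5*5^1*7^2*11^1 = 86240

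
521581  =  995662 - 474081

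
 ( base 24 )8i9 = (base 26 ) 7c5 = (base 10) 5049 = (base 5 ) 130144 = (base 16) 13B9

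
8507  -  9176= - 669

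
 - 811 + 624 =-187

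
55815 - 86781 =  - 30966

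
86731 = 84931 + 1800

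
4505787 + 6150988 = 10656775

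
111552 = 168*664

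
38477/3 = 38477/3   =  12825.67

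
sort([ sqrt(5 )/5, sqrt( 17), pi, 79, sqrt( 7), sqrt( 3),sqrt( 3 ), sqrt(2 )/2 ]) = [ sqrt( 5)/5,sqrt(2 )/2,  sqrt( 3 ),sqrt( 3 ), sqrt( 7),pi , sqrt( 17), 79]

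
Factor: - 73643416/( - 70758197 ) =2^3 * 7^1* 11^1*1049^(-1)*67453^ ( - 1 ) * 119551^1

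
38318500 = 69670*550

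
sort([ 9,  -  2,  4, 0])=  [ - 2,0,4, 9] 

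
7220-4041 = 3179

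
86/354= 43/177= 0.24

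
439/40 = 439/40 = 10.97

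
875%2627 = 875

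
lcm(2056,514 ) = 2056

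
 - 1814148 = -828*2191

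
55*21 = 1155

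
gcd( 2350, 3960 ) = 10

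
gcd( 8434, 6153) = 1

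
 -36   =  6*(  -  6 ) 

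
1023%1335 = 1023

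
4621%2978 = 1643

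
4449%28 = 25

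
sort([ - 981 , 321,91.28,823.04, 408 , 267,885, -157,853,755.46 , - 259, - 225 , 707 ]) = [  -  981, - 259,-225, - 157, 91.28,  267, 321  ,  408,707,755.46,823.04,853,885 ] 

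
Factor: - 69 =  - 3^1*23^1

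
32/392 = 4/49 = 0.08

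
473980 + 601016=1074996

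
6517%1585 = 177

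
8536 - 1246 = 7290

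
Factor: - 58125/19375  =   - 3^1 = - 3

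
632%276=80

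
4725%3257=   1468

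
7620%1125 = 870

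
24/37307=24/37307 = 0.00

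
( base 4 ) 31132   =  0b1101011110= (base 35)om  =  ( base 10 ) 862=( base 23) 1EB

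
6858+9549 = 16407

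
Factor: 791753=307^1*2579^1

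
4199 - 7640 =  - 3441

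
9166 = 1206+7960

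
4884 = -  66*(- 74)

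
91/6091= 91/6091 = 0.01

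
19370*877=16987490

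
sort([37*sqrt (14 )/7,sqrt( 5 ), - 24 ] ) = [  -  24,sqrt( 5), 37*sqrt( 14 ) /7]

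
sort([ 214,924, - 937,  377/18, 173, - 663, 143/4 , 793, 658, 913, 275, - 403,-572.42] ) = [ - 937, - 663,-572.42, - 403,377/18,  143/4 , 173, 214, 275, 658,793,913,924]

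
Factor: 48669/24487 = 3^1*47^( - 1)*521^(-1 )*16223^1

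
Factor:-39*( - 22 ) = 2^1  *3^1*11^1*13^1 = 858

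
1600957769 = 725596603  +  875361166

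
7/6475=1/925  =  0.00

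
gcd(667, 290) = 29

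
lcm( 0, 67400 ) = 0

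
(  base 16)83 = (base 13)a1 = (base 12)ab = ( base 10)131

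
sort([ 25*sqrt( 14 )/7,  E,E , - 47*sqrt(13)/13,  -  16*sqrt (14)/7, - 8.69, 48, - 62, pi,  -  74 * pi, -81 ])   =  [-74 * pi, - 81, - 62, - 47*sqrt( 13 )/13, - 8.69, - 16*sqrt(14 ) /7,E,E, pi, 25*sqrt(14 ) /7, 48] 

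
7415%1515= 1355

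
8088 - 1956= 6132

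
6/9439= 6/9439 = 0.00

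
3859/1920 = 2+19/1920 = 2.01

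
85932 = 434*198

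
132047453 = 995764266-863716813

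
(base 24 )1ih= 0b10000000001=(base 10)1025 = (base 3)1101222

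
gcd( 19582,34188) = 2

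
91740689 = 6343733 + 85396956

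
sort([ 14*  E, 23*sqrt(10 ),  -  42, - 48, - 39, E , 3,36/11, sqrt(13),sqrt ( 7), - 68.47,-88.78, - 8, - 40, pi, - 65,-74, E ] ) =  [ - 88.78, - 74, - 68.47,-65,- 48, - 42,-40, - 39, - 8, sqrt(7), E, E,3, pi , 36/11, sqrt( 13), 14*E, 23*sqrt(10) ] 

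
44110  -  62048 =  - 17938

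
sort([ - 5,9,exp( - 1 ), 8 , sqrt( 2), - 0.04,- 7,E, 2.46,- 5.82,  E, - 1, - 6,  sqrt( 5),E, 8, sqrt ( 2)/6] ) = [ - 7, - 6, - 5.82, - 5,-1, - 0.04,sqrt ( 2 )/6, exp( - 1) , sqrt( 2 ), sqrt(5),2.46,E,E,E, 8,8, 9]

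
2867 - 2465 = 402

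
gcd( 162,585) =9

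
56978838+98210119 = 155188957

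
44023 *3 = 132069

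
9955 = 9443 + 512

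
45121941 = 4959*9099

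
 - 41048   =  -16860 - 24188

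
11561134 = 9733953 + 1827181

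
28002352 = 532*52636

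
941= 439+502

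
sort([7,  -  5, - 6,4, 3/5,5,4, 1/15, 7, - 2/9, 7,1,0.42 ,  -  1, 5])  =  [ - 6, - 5, - 1, - 2/9, 1/15, 0.42,3/5,1, 4, 4,  5,  5, 7,  7, 7 ]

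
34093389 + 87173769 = 121267158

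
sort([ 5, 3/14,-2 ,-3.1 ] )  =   [-3.1, - 2, 3/14,5 ]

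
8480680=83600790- 75120110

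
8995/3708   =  2+1579/3708 = 2.43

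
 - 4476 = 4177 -8653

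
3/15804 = 1/5268 =0.00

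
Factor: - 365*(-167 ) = 60955 = 5^1*73^1*167^1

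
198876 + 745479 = 944355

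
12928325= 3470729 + 9457596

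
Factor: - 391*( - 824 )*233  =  75068872  =  2^3*17^1*23^1*103^1*233^1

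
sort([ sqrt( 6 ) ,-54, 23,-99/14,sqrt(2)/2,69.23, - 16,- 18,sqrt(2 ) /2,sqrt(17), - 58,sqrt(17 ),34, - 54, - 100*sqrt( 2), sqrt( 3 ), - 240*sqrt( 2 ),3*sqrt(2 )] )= [ - 240 * sqrt(2), - 100 * sqrt( 2 ), - 58, - 54, - 54, - 18, - 16, - 99/14, sqrt(2)/2 , sqrt(2 ) /2,sqrt(3 ),sqrt(6), sqrt( 17),sqrt (17 ), 3 * sqrt(2),23,34,69.23]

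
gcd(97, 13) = 1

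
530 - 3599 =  -3069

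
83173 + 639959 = 723132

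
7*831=5817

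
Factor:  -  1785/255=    - 7 = -7^1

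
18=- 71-  -  89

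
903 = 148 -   -  755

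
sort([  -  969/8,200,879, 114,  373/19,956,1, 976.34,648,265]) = [-969/8, 1,373/19,114,200, 265, 648,879,956,976.34]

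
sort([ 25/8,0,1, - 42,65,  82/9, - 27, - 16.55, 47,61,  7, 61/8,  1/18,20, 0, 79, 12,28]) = [-42 ,-27, - 16.55, 0,  0, 1/18, 1,25/8,7 , 61/8,82/9, 12,20, 28, 47,61,65,79]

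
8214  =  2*4107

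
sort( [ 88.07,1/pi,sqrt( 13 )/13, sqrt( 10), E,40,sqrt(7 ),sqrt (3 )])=[ sqrt( 13)/13,1/pi, sqrt (3), sqrt( 7 ),E,sqrt(10), 40,88.07] 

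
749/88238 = 749/88238 = 0.01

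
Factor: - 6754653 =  - 3^2*750517^1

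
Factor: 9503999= 101^1* 94099^1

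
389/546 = 389/546 = 0.71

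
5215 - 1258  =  3957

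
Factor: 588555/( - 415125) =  - 319/225  =  -3^( - 2)*5^(  -  2 )*11^1*29^1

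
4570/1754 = 2285/877 = 2.61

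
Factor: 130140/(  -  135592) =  - 32535/33898 = - 2^( -1)*3^3*5^1*17^( - 1)*241^1*997^( -1) 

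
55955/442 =55955/442 = 126.60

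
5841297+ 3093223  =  8934520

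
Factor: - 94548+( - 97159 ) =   -  191707 = - 191707^1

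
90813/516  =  175 + 171/172=175.99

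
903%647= 256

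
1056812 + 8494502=9551314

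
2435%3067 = 2435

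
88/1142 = 44/571 = 0.08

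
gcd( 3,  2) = 1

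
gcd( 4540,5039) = 1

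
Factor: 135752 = 2^3 * 71^1*239^1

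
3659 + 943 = 4602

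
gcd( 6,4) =2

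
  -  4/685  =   - 4/685 =-0.01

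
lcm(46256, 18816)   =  1110144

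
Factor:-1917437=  - 479^1*4003^1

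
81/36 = 2 + 1/4=2.25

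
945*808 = 763560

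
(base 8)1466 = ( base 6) 3450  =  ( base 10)822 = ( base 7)2253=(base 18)29C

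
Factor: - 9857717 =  - 1861^1*5297^1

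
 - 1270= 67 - 1337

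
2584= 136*19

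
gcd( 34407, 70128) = 9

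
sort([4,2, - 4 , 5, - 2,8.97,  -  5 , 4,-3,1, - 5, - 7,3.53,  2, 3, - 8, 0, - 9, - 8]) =[ - 9, - 8 , - 8, - 7, - 5,  -  5,  -  4,-3, - 2,0, 1,2, 2,3,3.53, 4,4, 5,8.97] 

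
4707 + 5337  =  10044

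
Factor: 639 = 3^2 *71^1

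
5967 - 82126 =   -  76159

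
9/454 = 9/454=0.02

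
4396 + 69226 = 73622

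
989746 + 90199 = 1079945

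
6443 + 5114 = 11557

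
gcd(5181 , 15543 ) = 5181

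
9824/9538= 4912/4769 = 1.03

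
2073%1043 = 1030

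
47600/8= 5950 = 5950.00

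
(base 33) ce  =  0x19a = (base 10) 410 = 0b110011010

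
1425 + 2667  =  4092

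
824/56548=206/14137 = 0.01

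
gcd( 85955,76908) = 1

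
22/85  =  22/85=0.26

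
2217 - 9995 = -7778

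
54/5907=18/1969 = 0.01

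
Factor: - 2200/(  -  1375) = 2^3*5^( - 1) = 8/5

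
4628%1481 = 185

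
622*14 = 8708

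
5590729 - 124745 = 5465984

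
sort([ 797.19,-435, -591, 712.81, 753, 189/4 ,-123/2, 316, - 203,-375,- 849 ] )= [ -849, - 591, - 435, - 375, - 203,-123/2,189/4,316, 712.81, 753,797.19] 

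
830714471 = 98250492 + 732463979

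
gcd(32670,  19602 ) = 6534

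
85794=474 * 181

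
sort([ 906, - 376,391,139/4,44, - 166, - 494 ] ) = [ - 494,  -  376, - 166, 139/4,44,391, 906]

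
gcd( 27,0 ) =27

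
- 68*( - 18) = 1224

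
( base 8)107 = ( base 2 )1000111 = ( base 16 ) 47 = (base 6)155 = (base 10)71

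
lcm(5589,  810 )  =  55890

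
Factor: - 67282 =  - 2^1 *33641^1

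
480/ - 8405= - 1 + 1585/1681 = - 0.06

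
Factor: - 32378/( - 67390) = 16189/33695  =  5^ ( - 1)*23^( - 1 )*293^( - 1 )*16189^1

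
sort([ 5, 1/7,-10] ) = [ - 10, 1/7, 5 ]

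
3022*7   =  21154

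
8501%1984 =565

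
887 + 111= 998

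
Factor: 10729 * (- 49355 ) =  - 529529795 = -5^1*9871^1*10729^1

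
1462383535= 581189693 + 881193842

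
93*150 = 13950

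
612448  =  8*76556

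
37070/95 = 390 + 4/19= 390.21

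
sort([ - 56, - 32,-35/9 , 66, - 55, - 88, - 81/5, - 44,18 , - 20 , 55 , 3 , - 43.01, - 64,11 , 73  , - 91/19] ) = [-88, - 64, -56 ,  -  55, - 44, - 43.01, -32, - 20, - 81/5, - 91/19 , - 35/9,  3, 11 , 18, 55 , 66,  73] 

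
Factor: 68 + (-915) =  - 847 =- 7^1*11^2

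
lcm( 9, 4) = 36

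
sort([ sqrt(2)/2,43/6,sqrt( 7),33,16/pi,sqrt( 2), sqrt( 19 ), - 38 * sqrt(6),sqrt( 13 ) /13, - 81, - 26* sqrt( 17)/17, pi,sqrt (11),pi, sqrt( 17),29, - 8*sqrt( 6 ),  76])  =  [ - 38*sqrt( 6) , - 81, - 8*sqrt(6), - 26 * sqrt(17)/17,sqrt( 13)/13,  sqrt(2)/2 , sqrt( 2),sqrt( 7 ),pi, pi,sqrt( 11 ), sqrt( 17),sqrt( 19),16/pi, 43/6,29 , 33,76 ]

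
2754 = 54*51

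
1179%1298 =1179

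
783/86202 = 87/9578 = 0.01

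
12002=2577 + 9425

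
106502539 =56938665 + 49563874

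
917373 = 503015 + 414358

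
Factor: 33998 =2^1*89^1*191^1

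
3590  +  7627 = 11217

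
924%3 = 0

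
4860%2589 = 2271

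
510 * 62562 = 31906620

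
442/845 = 34/65 = 0.52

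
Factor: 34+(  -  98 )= - 64  =  - 2^6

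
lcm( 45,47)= 2115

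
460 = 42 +418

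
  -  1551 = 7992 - 9543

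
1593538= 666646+926892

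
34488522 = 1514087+32974435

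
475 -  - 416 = 891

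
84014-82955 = 1059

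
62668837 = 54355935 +8312902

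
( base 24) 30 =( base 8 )110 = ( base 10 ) 72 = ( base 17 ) 44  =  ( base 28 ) 2g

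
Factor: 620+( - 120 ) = 500 = 2^2* 5^3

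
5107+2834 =7941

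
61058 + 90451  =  151509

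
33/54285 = 1/1645 = 0.00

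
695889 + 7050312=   7746201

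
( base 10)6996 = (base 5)210441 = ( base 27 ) 9g3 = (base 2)1101101010100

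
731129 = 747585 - 16456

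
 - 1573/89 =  - 1573/89=-  17.67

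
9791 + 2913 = 12704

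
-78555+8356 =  - 70199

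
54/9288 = 1/172 = 0.01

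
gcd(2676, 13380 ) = 2676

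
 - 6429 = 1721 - 8150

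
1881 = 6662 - 4781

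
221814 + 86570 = 308384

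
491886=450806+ 41080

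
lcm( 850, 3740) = 18700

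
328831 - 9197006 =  - 8868175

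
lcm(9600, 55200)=220800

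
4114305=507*8115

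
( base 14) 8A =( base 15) 82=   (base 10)122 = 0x7A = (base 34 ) 3k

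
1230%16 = 14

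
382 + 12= 394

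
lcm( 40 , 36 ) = 360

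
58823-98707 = - 39884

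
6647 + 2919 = 9566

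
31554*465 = 14672610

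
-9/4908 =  - 1 + 1633/1636 = - 0.00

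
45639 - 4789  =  40850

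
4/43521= 4/43521 = 0.00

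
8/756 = 2/189 = 0.01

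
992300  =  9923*100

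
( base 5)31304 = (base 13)c3c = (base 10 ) 2079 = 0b100000011111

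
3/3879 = 1/1293 = 0.00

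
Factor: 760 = 2^3*5^1*19^1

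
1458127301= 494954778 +963172523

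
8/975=8/975 = 0.01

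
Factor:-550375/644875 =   -  629/737 =-11^ ( - 1)*17^1*37^1*67^( - 1)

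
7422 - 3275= 4147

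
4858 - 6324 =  - 1466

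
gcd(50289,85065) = 3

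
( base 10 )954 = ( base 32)TQ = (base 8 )1672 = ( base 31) UO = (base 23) 1ib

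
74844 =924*81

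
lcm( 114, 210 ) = 3990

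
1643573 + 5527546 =7171119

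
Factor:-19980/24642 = -2^1 * 3^1*5^1*37^( - 1) = - 30/37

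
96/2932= 24/733= 0.03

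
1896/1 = 1896 =1896.00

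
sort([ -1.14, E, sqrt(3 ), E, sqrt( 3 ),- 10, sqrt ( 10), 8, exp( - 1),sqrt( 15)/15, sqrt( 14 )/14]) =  [ - 10, - 1.14,sqrt( 15)/15, sqrt(14)/14 , exp( - 1 ), sqrt(3 ), sqrt (3 ) , E, E, sqrt( 10), 8]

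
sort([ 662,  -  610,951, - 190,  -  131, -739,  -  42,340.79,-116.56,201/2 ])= [-739 , - 610 ,-190,  -  131,  -  116.56, - 42, 201/2 , 340.79,662,951 ]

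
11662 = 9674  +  1988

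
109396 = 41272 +68124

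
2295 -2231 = 64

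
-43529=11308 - 54837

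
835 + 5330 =6165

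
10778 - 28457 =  - 17679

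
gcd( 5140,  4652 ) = 4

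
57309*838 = 48024942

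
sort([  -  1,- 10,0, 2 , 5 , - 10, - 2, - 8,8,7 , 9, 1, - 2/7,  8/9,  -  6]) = [ - 10, - 10,-8,  -  6, - 2, - 1, -2/7 , 0, 8/9, 1,2 , 5,7,  8,9]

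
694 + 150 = 844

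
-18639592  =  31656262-50295854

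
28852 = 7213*4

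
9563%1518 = 455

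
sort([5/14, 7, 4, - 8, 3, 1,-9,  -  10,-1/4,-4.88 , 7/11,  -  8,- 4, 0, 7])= [ - 10, - 9 ,-8,-8, - 4.88,-4, - 1/4, 0,5/14, 7/11,1,3, 4 , 7, 7 ] 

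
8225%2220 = 1565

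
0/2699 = 0= 0.00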